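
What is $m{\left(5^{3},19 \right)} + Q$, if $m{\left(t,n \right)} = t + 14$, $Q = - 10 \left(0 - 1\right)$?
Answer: $149$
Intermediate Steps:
$Q = 10$ ($Q = \left(-10\right) \left(-1\right) = 10$)
$m{\left(t,n \right)} = 14 + t$
$m{\left(5^{3},19 \right)} + Q = \left(14 + 5^{3}\right) + 10 = \left(14 + 125\right) + 10 = 139 + 10 = 149$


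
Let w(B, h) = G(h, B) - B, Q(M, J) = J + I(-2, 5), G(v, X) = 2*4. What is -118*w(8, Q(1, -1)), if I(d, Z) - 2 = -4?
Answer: 0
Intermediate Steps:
I(d, Z) = -2 (I(d, Z) = 2 - 4 = -2)
G(v, X) = 8
Q(M, J) = -2 + J (Q(M, J) = J - 2 = -2 + J)
w(B, h) = 8 - B
-118*w(8, Q(1, -1)) = -118*(8 - 1*8) = -118*(8 - 8) = -118*0 = 0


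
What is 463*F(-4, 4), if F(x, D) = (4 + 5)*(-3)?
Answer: -12501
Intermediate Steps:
F(x, D) = -27 (F(x, D) = 9*(-3) = -27)
463*F(-4, 4) = 463*(-27) = -12501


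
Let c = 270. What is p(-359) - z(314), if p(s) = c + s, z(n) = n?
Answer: -403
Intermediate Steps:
p(s) = 270 + s
p(-359) - z(314) = (270 - 359) - 1*314 = -89 - 314 = -403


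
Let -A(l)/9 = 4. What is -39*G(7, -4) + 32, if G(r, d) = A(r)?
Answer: 1436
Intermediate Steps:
A(l) = -36 (A(l) = -9*4 = -36)
G(r, d) = -36
-39*G(7, -4) + 32 = -39*(-36) + 32 = 1404 + 32 = 1436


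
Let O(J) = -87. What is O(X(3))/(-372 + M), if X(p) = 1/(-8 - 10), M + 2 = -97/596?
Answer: 51852/223001 ≈ 0.23252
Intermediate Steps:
M = -1289/596 (M = -2 - 97/596 = -1289/596 ≈ -2.1628)
X(p) = -1/18 (X(p) = 1/(-18) = -1/18)
O(X(3))/(-372 + M) = -87/(-372 - 1289/596) = -87/(-223001/596) = -87*(-596/223001) = 51852/223001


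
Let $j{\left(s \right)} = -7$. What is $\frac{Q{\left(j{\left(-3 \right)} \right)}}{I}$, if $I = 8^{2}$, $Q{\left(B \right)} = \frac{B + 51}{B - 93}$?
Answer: $- \frac{11}{1600} \approx -0.006875$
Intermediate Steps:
$Q{\left(B \right)} = \frac{51 + B}{-93 + B}$
$I = 64$
$\frac{Q{\left(j{\left(-3 \right)} \right)}}{I} = \frac{\frac{1}{-93 - 7} \left(51 - 7\right)}{64} = \frac{1}{-100} \cdot 44 \cdot \frac{1}{64} = \left(- \frac{1}{100}\right) 44 \cdot \frac{1}{64} = \left(- \frac{11}{25}\right) \frac{1}{64} = - \frac{11}{1600}$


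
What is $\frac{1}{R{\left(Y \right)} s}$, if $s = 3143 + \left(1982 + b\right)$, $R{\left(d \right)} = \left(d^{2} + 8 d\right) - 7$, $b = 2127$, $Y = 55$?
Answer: $\frac{1}{25077416} \approx 3.9877 \cdot 10^{-8}$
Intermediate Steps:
$R{\left(d \right)} = -7 + d^{2} + 8 d$
$s = 7252$ ($s = 3143 + \left(1982 + 2127\right) = 3143 + 4109 = 7252$)
$\frac{1}{R{\left(Y \right)} s} = \frac{1}{\left(-7 + 55^{2} + 8 \cdot 55\right) 7252} = \frac{1}{-7 + 3025 + 440} \cdot \frac{1}{7252} = \frac{1}{3458} \cdot \frac{1}{7252} = \frac{1}{25077416}$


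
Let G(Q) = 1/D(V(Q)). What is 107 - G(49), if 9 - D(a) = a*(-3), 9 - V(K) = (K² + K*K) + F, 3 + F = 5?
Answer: 1538233/14376 ≈ 107.00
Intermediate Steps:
F = 2 (F = -3 + 5 = 2)
V(K) = 7 - 2*K² (V(K) = 9 - ((K² + K*K) + 2) = 9 - ((K² + K²) + 2) = 9 - (2*K² + 2) = 9 - (2 + 2*K²) = 9 + (-2 - 2*K²) = 7 - 2*K²)
D(a) = 9 + 3*a (D(a) = 9 - a*(-3) = 9 - (-3)*a = 9 + 3*a)
G(Q) = 1/(30 - 6*Q²) (G(Q) = 1/(9 + 3*(7 - 2*Q²)) = 1/(9 + (21 - 6*Q²)) = 1/(30 - 6*Q²))
107 - G(49) = 107 - (-1)/(-30 + 6*49²) = 107 - (-1)/(-30 + 6*2401) = 107 - (-1)/(-30 + 14406) = 107 - (-1)/14376 = 107 - 1*(-1/14376) = 107 + 1/14376 = 1538233/14376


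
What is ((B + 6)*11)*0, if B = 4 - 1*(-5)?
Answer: 0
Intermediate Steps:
B = 9 (B = 4 + 5 = 9)
((B + 6)*11)*0 = ((9 + 6)*11)*0 = (15*11)*0 = 165*0 = 0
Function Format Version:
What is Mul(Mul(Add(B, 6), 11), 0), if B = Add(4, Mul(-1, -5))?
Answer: 0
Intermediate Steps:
B = 9 (B = Add(4, 5) = 9)
Mul(Mul(Add(B, 6), 11), 0) = Mul(Mul(Add(9, 6), 11), 0) = Mul(Mul(15, 11), 0) = Mul(165, 0) = 0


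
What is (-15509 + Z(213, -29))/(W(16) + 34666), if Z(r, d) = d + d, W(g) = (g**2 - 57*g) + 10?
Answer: -5189/11340 ≈ -0.45758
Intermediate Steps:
W(g) = 10 + g**2 - 57*g
Z(r, d) = 2*d
(-15509 + Z(213, -29))/(W(16) + 34666) = (-15509 + 2*(-29))/((10 + 16**2 - 57*16) + 34666) = (-15509 - 58)/((10 + 256 - 912) + 34666) = -15567/(-646 + 34666) = -15567/34020 = -15567*1/34020 = -5189/11340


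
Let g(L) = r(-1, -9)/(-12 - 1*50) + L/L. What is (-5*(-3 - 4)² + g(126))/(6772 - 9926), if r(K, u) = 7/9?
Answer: 136159/1759932 ≈ 0.077366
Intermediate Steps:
r(K, u) = 7/9 (r(K, u) = 7*(⅑) = 7/9)
g(L) = 551/558 (g(L) = 7/(9*(-12 - 1*50)) + L/L = 7/(9*(-12 - 50)) + 1 = (7/9)/(-62) + 1 = (7/9)*(-1/62) + 1 = -7/558 + 1 = 551/558)
(-5*(-3 - 4)² + g(126))/(6772 - 9926) = (-5*(-3 - 4)² + 551/558)/(6772 - 9926) = (-5*(-7)² + 551/558)/(-3154) = (-5*49 + 551/558)*(-1/3154) = (-245 + 551/558)*(-1/3154) = -136159/558*(-1/3154) = 136159/1759932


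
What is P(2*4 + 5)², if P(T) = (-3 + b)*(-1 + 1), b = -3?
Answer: 0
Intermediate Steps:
P(T) = 0 (P(T) = (-3 - 3)*(-1 + 1) = -6*0 = 0)
P(2*4 + 5)² = 0² = 0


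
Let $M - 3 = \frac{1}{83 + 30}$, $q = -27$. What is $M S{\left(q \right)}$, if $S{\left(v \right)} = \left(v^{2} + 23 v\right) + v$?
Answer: $\frac{27540}{113} \approx 243.72$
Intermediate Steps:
$M = \frac{340}{113}$ ($M = 3 + \frac{1}{83 + 30} = 3 + \frac{1}{113} = \frac{340}{113} \approx 3.0089$)
$S{\left(v \right)} = v^{2} + 24 v$
$M S{\left(q \right)} = \frac{340 \left(- 27 \left(24 - 27\right)\right)}{113} = \frac{340 \left(\left(-27\right) \left(-3\right)\right)}{113} = \frac{340}{113} \cdot 81 = \frac{27540}{113}$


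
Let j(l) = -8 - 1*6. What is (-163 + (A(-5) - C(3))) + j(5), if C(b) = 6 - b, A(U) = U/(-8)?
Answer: -1435/8 ≈ -179.38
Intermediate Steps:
A(U) = -U/8 (A(U) = U*(-⅛) = -U/8)
j(l) = -14 (j(l) = -8 - 6 = -14)
(-163 + (A(-5) - C(3))) + j(5) = (-163 + (-⅛*(-5) - (6 - 1*3))) - 14 = (-163 + (5/8 - (6 - 3))) - 14 = (-163 + (5/8 - 1*3)) - 14 = (-163 + (5/8 - 3)) - 14 = (-163 - 19/8) - 14 = -1323/8 - 14 = -1435/8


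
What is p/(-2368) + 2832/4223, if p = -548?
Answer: 2255095/2500016 ≈ 0.90203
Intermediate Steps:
p/(-2368) + 2832/4223 = -548/(-2368) + 2832/4223 = -548*(-1/2368) + 2832*(1/4223) = 137/592 + 2832/4223 = 2255095/2500016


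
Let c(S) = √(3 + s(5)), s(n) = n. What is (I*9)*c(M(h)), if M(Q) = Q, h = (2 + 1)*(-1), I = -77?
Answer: -1386*√2 ≈ -1960.1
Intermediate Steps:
h = -3 (h = 3*(-1) = -3)
c(S) = 2*√2 (c(S) = √(3 + 5) = √8 = 2*√2)
(I*9)*c(M(h)) = (-77*9)*(2*√2) = -1386*√2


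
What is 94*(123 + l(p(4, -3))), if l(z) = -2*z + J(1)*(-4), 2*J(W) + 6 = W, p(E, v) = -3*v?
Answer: 10810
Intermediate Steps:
J(W) = -3 + W/2
l(z) = 10 - 2*z (l(z) = -2*z + (-3 + (½)*1)*(-4) = -2*z + (-3 + ½)*(-4) = -2*z - 5/2*(-4) = -2*z + 10 = 10 - 2*z)
94*(123 + l(p(4, -3))) = 94*(123 + (10 - (-6)*(-3))) = 94*(123 + (10 - 2*9)) = 94*(123 + (10 - 18)) = 94*(123 - 8) = 94*115 = 10810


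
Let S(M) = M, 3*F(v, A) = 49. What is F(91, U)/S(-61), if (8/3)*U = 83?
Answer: -49/183 ≈ -0.26776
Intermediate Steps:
U = 249/8 (U = (3/8)*83 = 249/8 ≈ 31.125)
F(v, A) = 49/3 (F(v, A) = (1/3)*49 = 49/3)
F(91, U)/S(-61) = (49/3)/(-61) = (49/3)*(-1/61) = -49/183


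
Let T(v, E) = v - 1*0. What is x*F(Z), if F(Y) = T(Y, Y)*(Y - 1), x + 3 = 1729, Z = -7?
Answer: 96656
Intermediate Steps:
T(v, E) = v (T(v, E) = v + 0 = v)
x = 1726 (x = -3 + 1729 = 1726)
F(Y) = Y*(-1 + Y) (F(Y) = Y*(Y - 1) = Y*(-1 + Y))
x*F(Z) = 1726*(-7*(-1 - 7)) = 1726*(-7*(-8)) = 1726*56 = 96656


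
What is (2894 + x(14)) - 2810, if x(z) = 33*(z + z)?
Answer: 1008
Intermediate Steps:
x(z) = 66*z (x(z) = 33*(2*z) = 66*z)
(2894 + x(14)) - 2810 = (2894 + 66*14) - 2810 = (2894 + 924) - 2810 = 3818 - 2810 = 1008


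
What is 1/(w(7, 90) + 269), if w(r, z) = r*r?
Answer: 1/318 ≈ 0.0031447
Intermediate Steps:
w(r, z) = r²
1/(w(7, 90) + 269) = 1/(7² + 269) = 1/(49 + 269) = 1/318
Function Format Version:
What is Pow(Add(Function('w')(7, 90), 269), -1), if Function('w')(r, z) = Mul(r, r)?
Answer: Rational(1, 318) ≈ 0.0031447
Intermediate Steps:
Function('w')(r, z) = Pow(r, 2)
Pow(Add(Function('w')(7, 90), 269), -1) = Pow(Add(Pow(7, 2), 269), -1) = Pow(Add(49, 269), -1) = Pow(318, -1) = Rational(1, 318)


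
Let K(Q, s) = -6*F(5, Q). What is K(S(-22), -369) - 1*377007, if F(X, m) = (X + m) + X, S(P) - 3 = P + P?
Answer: -376821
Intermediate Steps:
S(P) = 3 + 2*P (S(P) = 3 + (P + P) = 3 + 2*P)
F(X, m) = m + 2*X
K(Q, s) = -60 - 6*Q (K(Q, s) = -6*(Q + 2*5) = -6*(Q + 10) = -6*(10 + Q) = -60 - 6*Q)
K(S(-22), -369) - 1*377007 = (-60 - 6*(3 + 2*(-22))) - 1*377007 = (-60 - 6*(3 - 44)) - 377007 = (-60 - 6*(-41)) - 377007 = (-60 + 246) - 377007 = 186 - 377007 = -376821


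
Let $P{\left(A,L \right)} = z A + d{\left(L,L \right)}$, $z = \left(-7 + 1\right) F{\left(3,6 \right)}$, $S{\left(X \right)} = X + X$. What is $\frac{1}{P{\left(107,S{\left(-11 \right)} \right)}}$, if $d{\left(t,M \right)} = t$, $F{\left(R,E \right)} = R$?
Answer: $- \frac{1}{1948} \approx -0.00051335$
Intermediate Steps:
$S{\left(X \right)} = 2 X$
$z = -18$ ($z = \left(-7 + 1\right) 3 = \left(-6\right) 3 = -18$)
$P{\left(A,L \right)} = L - 18 A$ ($P{\left(A,L \right)} = - 18 A + L = L - 18 A$)
$\frac{1}{P{\left(107,S{\left(-11 \right)} \right)}} = \frac{1}{2 \left(-11\right) - 1926} = \frac{1}{-22 - 1926} = \frac{1}{-1948} = - \frac{1}{1948}$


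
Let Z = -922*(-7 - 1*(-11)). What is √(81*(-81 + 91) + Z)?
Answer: I*√2878 ≈ 53.647*I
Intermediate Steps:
Z = -3688 (Z = -922*(-7 + 11) = -922*4 = -3688)
√(81*(-81 + 91) + Z) = √(81*(-81 + 91) - 3688) = √(81*10 - 3688) = √(810 - 3688) = √(-2878) = I*√2878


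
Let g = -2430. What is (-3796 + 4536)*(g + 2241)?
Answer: -139860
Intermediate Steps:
(-3796 + 4536)*(g + 2241) = (-3796 + 4536)*(-2430 + 2241) = 740*(-189) = -139860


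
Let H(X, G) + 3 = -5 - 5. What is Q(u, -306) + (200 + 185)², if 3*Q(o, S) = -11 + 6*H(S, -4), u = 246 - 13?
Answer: 444586/3 ≈ 1.4820e+5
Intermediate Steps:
u = 233
H(X, G) = -13 (H(X, G) = -3 + (-5 - 5) = -3 - 10 = -13)
Q(o, S) = -89/3 (Q(o, S) = (-11 + 6*(-13))/3 = (-11 - 78)/3 = (⅓)*(-89) = -89/3)
Q(u, -306) + (200 + 185)² = -89/3 + (200 + 185)² = -89/3 + 385² = -89/3 + 148225 = 444586/3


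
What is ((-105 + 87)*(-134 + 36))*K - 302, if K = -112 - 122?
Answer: -413078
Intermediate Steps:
K = -234
((-105 + 87)*(-134 + 36))*K - 302 = ((-105 + 87)*(-134 + 36))*(-234) - 302 = -18*(-98)*(-234) - 302 = 1764*(-234) - 302 = -412776 - 302 = -413078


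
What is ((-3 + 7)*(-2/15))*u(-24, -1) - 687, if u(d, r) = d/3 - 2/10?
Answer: -51197/75 ≈ -682.63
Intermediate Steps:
u(d, r) = -⅕ + d/3 (u(d, r) = d*(⅓) - 2*⅒ = d/3 - ⅕ = -⅕ + d/3)
((-3 + 7)*(-2/15))*u(-24, -1) - 687 = ((-3 + 7)*(-2/15))*(-⅕ + (⅓)*(-24)) - 687 = (4*(-2*1/15))*(-⅕ - 8) - 687 = (4*(-2/15))*(-41/5) - 687 = -8/15*(-41/5) - 687 = 328/75 - 687 = -51197/75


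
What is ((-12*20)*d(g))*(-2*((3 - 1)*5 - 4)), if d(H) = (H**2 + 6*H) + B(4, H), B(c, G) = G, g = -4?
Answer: -34560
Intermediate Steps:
d(H) = H**2 + 7*H (d(H) = (H**2 + 6*H) + H = H**2 + 7*H)
((-12*20)*d(g))*(-2*((3 - 1)*5 - 4)) = ((-12*20)*(-4*(7 - 4)))*(-2*((3 - 1)*5 - 4)) = (-(-960)*3)*(-2*(2*5 - 4)) = (-240*(-12))*(-2*(10 - 4)) = 2880*(-2*6) = 2880*(-12) = -34560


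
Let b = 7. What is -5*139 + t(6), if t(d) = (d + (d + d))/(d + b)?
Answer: -9017/13 ≈ -693.62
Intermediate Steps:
t(d) = 3*d/(7 + d) (t(d) = (d + (d + d))/(d + 7) = (d + 2*d)/(7 + d) = (3*d)/(7 + d) = 3*d/(7 + d))
-5*139 + t(6) = -5*139 + 3*6/(7 + 6) = -695 + 3*6/13 = -695 + 3*6*(1/13) = -695 + 18/13 = -9017/13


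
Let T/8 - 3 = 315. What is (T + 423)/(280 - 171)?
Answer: 2967/109 ≈ 27.220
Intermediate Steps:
T = 2544 (T = 24 + 8*315 = 24 + 2520 = 2544)
(T + 423)/(280 - 171) = (2544 + 423)/(280 - 171) = 2967/109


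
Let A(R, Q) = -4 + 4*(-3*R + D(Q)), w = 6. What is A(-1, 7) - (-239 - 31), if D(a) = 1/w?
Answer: 836/3 ≈ 278.67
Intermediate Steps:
D(a) = ⅙ (D(a) = 1/6 = ⅙)
A(R, Q) = -10/3 - 12*R (A(R, Q) = -4 + 4*(-3*R + ⅙) = -4 + 4*(⅙ - 3*R) = -4 + (⅔ - 12*R) = -10/3 - 12*R)
A(-1, 7) - (-239 - 31) = (-10/3 - 12*(-1)) - (-239 - 31) = (-10/3 + 12) - 1*(-270) = 26/3 + 270 = 836/3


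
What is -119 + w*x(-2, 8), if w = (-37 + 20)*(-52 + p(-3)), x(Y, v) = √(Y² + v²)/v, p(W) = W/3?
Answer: -119 + 901*√17/4 ≈ 809.73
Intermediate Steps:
p(W) = W/3 (p(W) = W*(⅓) = W/3)
x(Y, v) = √(Y² + v²)/v
w = 901 (w = (-37 + 20)*(-52 + (⅓)*(-3)) = -17*(-52 - 1) = -17*(-53) = 901)
-119 + w*x(-2, 8) = -119 + 901*(√((-2)² + 8²)/8) = -119 + 901*(√(4 + 64)/8) = -119 + 901*(√68/8) = -119 + 901*((2*√17)/8) = -119 + 901*(√17/4) = -119 + 901*√17/4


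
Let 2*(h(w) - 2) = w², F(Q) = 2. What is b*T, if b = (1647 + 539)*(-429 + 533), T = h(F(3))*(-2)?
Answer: -1818752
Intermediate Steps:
h(w) = 2 + w²/2
T = -8 (T = (2 + (½)*2²)*(-2) = (2 + (½)*4)*(-2) = (2 + 2)*(-2) = 4*(-2) = -8)
b = 227344 (b = 2186*104 = 227344)
b*T = 227344*(-8) = -1818752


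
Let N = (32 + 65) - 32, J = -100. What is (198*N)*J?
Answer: -1287000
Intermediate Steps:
N = 65 (N = 97 - 32 = 65)
(198*N)*J = (198*65)*(-100) = 12870*(-100) = -1287000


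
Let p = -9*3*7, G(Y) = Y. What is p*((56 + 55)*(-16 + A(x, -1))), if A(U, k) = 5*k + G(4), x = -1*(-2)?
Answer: 356643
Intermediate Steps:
p = -189 (p = -27*7 = -189)
x = 2
A(U, k) = 4 + 5*k (A(U, k) = 5*k + 4 = 4 + 5*k)
p*((56 + 55)*(-16 + A(x, -1))) = -189*(56 + 55)*(-16 + (4 + 5*(-1))) = -20979*(-16 + (4 - 5)) = -20979*(-16 - 1) = -20979*(-17) = -189*(-1887) = 356643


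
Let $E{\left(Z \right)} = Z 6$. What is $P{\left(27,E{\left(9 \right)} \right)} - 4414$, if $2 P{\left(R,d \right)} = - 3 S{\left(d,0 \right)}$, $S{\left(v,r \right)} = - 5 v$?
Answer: $-4009$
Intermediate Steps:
$E{\left(Z \right)} = 6 Z$
$P{\left(R,d \right)} = \frac{15 d}{2}$ ($P{\left(R,d \right)} = \frac{\left(-3\right) \left(- 5 d\right)}{2} = \frac{15 d}{2}$)
$P{\left(27,E{\left(9 \right)} \right)} - 4414 = \frac{15 \cdot 6 \cdot 9}{2} - 4414 = \frac{15}{2} \cdot 54 - 4414 = 405 - 4414 = -4009$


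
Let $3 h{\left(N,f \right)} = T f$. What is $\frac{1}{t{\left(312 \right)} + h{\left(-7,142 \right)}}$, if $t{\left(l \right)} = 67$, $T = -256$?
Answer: $- \frac{3}{36151} \approx -8.2985 \cdot 10^{-5}$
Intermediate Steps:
$h{\left(N,f \right)} = - \frac{256 f}{3}$ ($h{\left(N,f \right)} = \frac{\left(-256\right) f}{3} = - \frac{256 f}{3}$)
$\frac{1}{t{\left(312 \right)} + h{\left(-7,142 \right)}} = \frac{1}{67 - \frac{36352}{3}} = \frac{1}{- \frac{36151}{3}} = - \frac{3}{36151}$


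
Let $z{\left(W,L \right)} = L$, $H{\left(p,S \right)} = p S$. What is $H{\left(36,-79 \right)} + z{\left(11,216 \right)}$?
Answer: $-2628$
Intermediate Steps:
$H{\left(p,S \right)} = S p$
$H{\left(36,-79 \right)} + z{\left(11,216 \right)} = \left(-79\right) 36 + 216 = -2844 + 216 = -2628$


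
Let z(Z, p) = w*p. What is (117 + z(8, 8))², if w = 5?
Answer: 24649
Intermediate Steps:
z(Z, p) = 5*p
(117 + z(8, 8))² = (117 + 5*8)² = (117 + 40)² = 157² = 24649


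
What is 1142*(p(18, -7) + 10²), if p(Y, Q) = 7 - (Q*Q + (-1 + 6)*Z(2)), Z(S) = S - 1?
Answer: 60526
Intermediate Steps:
Z(S) = -1 + S
p(Y, Q) = 2 - Q² (p(Y, Q) = 7 - (Q*Q + (-1 + 6)*(-1 + 2)) = 7 - (Q² + 5*1) = 7 - (Q² + 5) = 7 - (5 + Q²) = 7 + (-5 - Q²) = 2 - Q²)
1142*(p(18, -7) + 10²) = 1142*((2 - 1*(-7)²) + 10²) = 1142*((2 - 1*49) + 100) = 1142*((2 - 49) + 100) = 1142*(-47 + 100) = 1142*53 = 60526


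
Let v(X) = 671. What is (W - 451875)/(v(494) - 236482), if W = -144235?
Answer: 596110/235811 ≈ 2.5279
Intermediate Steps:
(W - 451875)/(v(494) - 236482) = (-144235 - 451875)/(671 - 236482) = -596110/(-235811) = -596110*(-1/235811) = 596110/235811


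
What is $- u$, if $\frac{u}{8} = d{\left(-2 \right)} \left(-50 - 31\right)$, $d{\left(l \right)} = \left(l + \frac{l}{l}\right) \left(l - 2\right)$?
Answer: $2592$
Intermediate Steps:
$d{\left(l \right)} = \left(1 + l\right) \left(-2 + l\right)$ ($d{\left(l \right)} = \left(l + 1\right) \left(-2 + l\right) = \left(1 + l\right) \left(-2 + l\right)$)
$u = -2592$ ($u = 8 \left(-2 + \left(-2\right)^{2} - -2\right) \left(-50 - 31\right) = 8 \left(-2 + 4 + 2\right) \left(-81\right) = 8 \cdot 4 \left(-81\right) = 8 \left(-324\right) = -2592$)
$- u = \left(-1\right) \left(-2592\right) = 2592$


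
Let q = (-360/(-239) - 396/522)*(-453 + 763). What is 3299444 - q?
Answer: 22866839944/6931 ≈ 3.2992e+6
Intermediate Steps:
q = 1606420/6931 (q = (-360*(-1/239) - 396*1/522)*310 = (360/239 - 22/29)*310 = (5182/6931)*310 = 1606420/6931 ≈ 231.77)
3299444 - q = 3299444 - 1*1606420/6931 = 3299444 - 1606420/6931 = 22866839944/6931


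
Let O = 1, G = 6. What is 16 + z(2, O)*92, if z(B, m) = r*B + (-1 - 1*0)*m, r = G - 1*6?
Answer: -76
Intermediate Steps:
r = 0 (r = 6 - 1*6 = 6 - 6 = 0)
z(B, m) = -m (z(B, m) = 0*B + (-1 - 1*0)*m = 0 + (-1 + 0)*m = 0 - m = -m)
16 + z(2, O)*92 = 16 - 1*1*92 = 16 - 1*92 = 16 - 92 = -76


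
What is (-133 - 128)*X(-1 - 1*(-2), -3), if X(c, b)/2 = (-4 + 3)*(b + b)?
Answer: -3132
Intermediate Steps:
X(c, b) = -4*b (X(c, b) = 2*((-4 + 3)*(b + b)) = 2*(-2*b) = -4*b)
(-133 - 128)*X(-1 - 1*(-2), -3) = (-133 - 128)*(-4*(-3)) = -261*12 = -3132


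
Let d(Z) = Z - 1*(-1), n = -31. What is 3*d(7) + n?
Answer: -7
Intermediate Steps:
d(Z) = 1 + Z (d(Z) = Z + 1 = 1 + Z)
3*d(7) + n = 3*(1 + 7) - 31 = 3*8 - 31 = 24 - 31 = -7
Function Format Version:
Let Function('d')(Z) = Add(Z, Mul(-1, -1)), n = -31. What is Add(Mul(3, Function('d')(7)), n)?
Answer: -7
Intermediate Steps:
Function('d')(Z) = Add(1, Z) (Function('d')(Z) = Add(Z, 1) = Add(1, Z))
Add(Mul(3, Function('d')(7)), n) = Add(Mul(3, Add(1, 7)), -31) = Add(Mul(3, 8), -31) = Add(24, -31) = -7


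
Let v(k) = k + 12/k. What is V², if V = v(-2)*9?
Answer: 5184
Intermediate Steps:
V = -72 (V = (-2 + 12/(-2))*9 = (-2 + 12*(-½))*9 = (-2 - 6)*9 = -8*9 = -72)
V² = (-72)² = 5184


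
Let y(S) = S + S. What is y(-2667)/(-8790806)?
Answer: 2667/4395403 ≈ 0.00060677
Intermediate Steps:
y(S) = 2*S
y(-2667)/(-8790806) = (2*(-2667))/(-8790806) = -5334*(-1/8790806) = 2667/4395403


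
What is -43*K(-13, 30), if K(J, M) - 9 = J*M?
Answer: 16383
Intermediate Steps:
K(J, M) = 9 + J*M
-43*K(-13, 30) = -43*(9 - 13*30) = -43*(9 - 390) = -43*(-381) = 16383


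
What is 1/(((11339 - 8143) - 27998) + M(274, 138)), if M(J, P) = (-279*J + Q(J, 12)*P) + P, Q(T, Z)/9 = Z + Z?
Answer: -1/71302 ≈ -1.4025e-5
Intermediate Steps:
Q(T, Z) = 18*Z (Q(T, Z) = 9*(Z + Z) = 9*(2*Z) = 18*Z)
M(J, P) = -279*J + 217*P (M(J, P) = (-279*J + (18*12)*P) + P = (-279*J + 216*P) + P = -279*J + 217*P)
1/(((11339 - 8143) - 27998) + M(274, 138)) = 1/(((11339 - 8143) - 27998) + (-279*274 + 217*138)) = 1/((3196 - 27998) + (-76446 + 29946)) = 1/(-24802 - 46500) = 1/(-71302) = -1/71302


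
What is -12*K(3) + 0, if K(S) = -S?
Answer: 36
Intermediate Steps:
-12*K(3) + 0 = -(-12)*3 + 0 = -12*(-3) + 0 = 36 + 0 = 36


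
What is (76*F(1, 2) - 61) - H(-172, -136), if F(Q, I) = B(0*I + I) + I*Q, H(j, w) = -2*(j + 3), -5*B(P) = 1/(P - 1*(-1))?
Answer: -3781/15 ≈ -252.07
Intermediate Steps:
B(P) = -1/(5*(1 + P)) (B(P) = -1/(5*(P - 1*(-1))) = -1/(5*(P + 1)) = -1/(5*(1 + P)))
H(j, w) = -6 - 2*j (H(j, w) = -2*(3 + j) = -6 - 2*j)
F(Q, I) = -1/(5 + 5*I) + I*Q (F(Q, I) = -1/(5 + 5*(0*I + I)) + I*Q = -1/(5 + 5*(0 + I)) + I*Q = -1/(5 + 5*I) + I*Q)
(76*F(1, 2) - 61) - H(-172, -136) = (76*((-⅕ + 2*1*(1 + 2))/(1 + 2)) - 61) - (-6 - 2*(-172)) = (76*((-⅕ + 2*1*3)/3) - 61) - (-6 + 344) = (76*((-⅕ + 6)/3) - 61) - 1*338 = (76*((⅓)*(29/5)) - 61) - 338 = (76*(29/15) - 61) - 338 = (2204/15 - 61) - 338 = 1289/15 - 338 = -3781/15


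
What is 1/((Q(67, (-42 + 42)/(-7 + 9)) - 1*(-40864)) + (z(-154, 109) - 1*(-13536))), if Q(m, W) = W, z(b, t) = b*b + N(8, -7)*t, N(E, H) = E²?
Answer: 1/85092 ≈ 1.1752e-5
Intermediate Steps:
z(b, t) = b² + 64*t (z(b, t) = b*b + 8²*t = b² + 64*t)
1/((Q(67, (-42 + 42)/(-7 + 9)) - 1*(-40864)) + (z(-154, 109) - 1*(-13536))) = 1/(((-42 + 42)/(-7 + 9) - 1*(-40864)) + (((-154)² + 64*109) - 1*(-13536))) = 1/((0/2 + 40864) + ((23716 + 6976) + 13536)) = 1/((0*(½) + 40864) + (30692 + 13536)) = 1/((0 + 40864) + 44228) = 1/(40864 + 44228) = 1/85092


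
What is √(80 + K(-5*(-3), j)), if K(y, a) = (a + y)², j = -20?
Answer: √105 ≈ 10.247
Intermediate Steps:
√(80 + K(-5*(-3), j)) = √(80 + (-20 - 5*(-3))²) = √(80 + (-20 + 15)²) = √(80 + (-5)²) = √(80 + 25) = √105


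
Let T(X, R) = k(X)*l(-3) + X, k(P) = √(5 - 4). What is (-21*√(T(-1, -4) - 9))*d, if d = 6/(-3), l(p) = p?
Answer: 42*I*√13 ≈ 151.43*I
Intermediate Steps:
k(P) = 1 (k(P) = √1 = 1)
T(X, R) = -3 + X (T(X, R) = 1*(-3) + X = -3 + X)
d = -2 (d = 6*(-⅓) = -2)
(-21*√(T(-1, -4) - 9))*d = -21*√((-3 - 1) - 9)*(-2) = -21*√(-4 - 9)*(-2) = -21*I*√13*(-2) = 42*I*√13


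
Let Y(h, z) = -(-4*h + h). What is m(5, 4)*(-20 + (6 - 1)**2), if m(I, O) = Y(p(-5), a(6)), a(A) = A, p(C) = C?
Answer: -75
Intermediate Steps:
Y(h, z) = 3*h (Y(h, z) = -(-3)*h = 3*h)
m(I, O) = -15 (m(I, O) = 3*(-5) = -15)
m(5, 4)*(-20 + (6 - 1)**2) = -15*(-20 + (6 - 1)**2) = -15*(-20 + 5**2) = -15*(-20 + 25) = -15*5 = -75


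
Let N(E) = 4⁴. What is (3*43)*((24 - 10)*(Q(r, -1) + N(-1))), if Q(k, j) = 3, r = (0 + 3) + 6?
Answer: 467754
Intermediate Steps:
r = 9 (r = 3 + 6 = 9)
N(E) = 256
(3*43)*((24 - 10)*(Q(r, -1) + N(-1))) = (3*43)*((24 - 10)*(3 + 256)) = 129*(14*259) = 129*3626 = 467754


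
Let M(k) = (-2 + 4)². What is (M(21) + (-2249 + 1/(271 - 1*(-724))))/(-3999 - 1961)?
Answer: 1116887/2965100 ≈ 0.37668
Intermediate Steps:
M(k) = 4 (M(k) = 2² = 4)
(M(21) + (-2249 + 1/(271 - 1*(-724))))/(-3999 - 1961) = (4 + (-2249 + 1/(271 - 1*(-724))))/(-3999 - 1961) = (4 + (-2249 + 1/(271 + 724)))/(-5960) = (4 + (-2249 + 1/995))*(-1/5960) = (4 - 2237754/995)*(-1/5960) = -2233774/995*(-1/5960) = 1116887/2965100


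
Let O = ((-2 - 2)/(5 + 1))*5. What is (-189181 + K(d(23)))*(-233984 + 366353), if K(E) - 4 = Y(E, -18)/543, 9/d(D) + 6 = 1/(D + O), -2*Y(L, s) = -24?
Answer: -4532451297177/181 ≈ -2.5041e+10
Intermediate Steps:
Y(L, s) = 12 (Y(L, s) = -1/2*(-24) = 12)
O = -10/3 (O = -4/6*5 = -4*1/6*5 = -2/3*5 = -10/3 ≈ -3.3333)
d(D) = 9/(-6 + 1/(-10/3 + D)) (d(D) = 9/(-6 + 1/(D - 10/3)) = 9/(-6 + 1/(-10/3 + D)))
K(E) = 728/181 (K(E) = 4 + 12/543 = 4 + 12*(1/543) = 4 + 4/181 = 728/181)
(-189181 + K(d(23)))*(-233984 + 366353) = (-189181 + 728/181)*(-233984 + 366353) = -34241033/181*132369 = -4532451297177/181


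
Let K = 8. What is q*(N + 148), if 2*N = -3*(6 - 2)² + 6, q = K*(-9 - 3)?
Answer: -12192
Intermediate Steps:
q = -96 (q = 8*(-9 - 3) = 8*(-12) = -96)
N = -21 (N = (-3*(6 - 2)² + 6)/2 = (-3*4² + 6)/2 = (-3*16 + 6)/2 = (-48 + 6)/2 = (½)*(-42) = -21)
q*(N + 148) = -96*(-21 + 148) = -96*127 = -12192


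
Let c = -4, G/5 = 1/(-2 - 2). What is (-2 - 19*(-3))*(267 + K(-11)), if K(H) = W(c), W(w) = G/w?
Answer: 235235/16 ≈ 14702.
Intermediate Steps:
G = -5/4 (G = 5/(-2 - 2) = 5/(-4) = 5*(-1/4) = -5/4 ≈ -1.2500)
W(w) = -5/(4*w)
K(H) = 5/16 (K(H) = -5/4/(-4) = -5/4*(-1/4) = 5/16)
(-2 - 19*(-3))*(267 + K(-11)) = (-2 - 19*(-3))*(267 + 5/16) = (-2 + 57)*(4277/16) = 55*(4277/16) = 235235/16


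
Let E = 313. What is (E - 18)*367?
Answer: 108265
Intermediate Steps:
(E - 18)*367 = (313 - 18)*367 = 295*367 = 108265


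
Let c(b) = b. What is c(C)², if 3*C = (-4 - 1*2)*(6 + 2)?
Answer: 256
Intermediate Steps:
C = -16 (C = ((-4 - 1*2)*(6 + 2))/3 = ((-4 - 2)*8)/3 = (-6*8)/3 = (⅓)*(-48) = -16)
c(C)² = (-16)² = 256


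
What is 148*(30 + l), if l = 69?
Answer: 14652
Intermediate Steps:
148*(30 + l) = 148*(30 + 69) = 148*99 = 14652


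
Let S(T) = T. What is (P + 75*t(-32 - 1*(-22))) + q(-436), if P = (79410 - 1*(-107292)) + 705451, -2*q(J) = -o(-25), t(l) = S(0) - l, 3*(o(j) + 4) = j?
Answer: 5357381/6 ≈ 8.9290e+5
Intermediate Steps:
o(j) = -4 + j/3
t(l) = -l (t(l) = 0 - l = -l)
q(J) = -37/6 (q(J) = -(-1)*(-4 + (⅓)*(-25))/2 = -(-1)*(-4 - 25/3)/2 = -(-1)*(-37)/(2*3) = -½*37/3 = -37/6)
P = 892153 (P = (79410 + 107292) + 705451 = 186702 + 705451 = 892153)
(P + 75*t(-32 - 1*(-22))) + q(-436) = (892153 + 75*(-(-32 - 1*(-22)))) - 37/6 = (892153 + 75*(-(-32 + 22))) - 37/6 = (892153 + 75*(-1*(-10))) - 37/6 = (892153 + 75*10) - 37/6 = (892153 + 750) - 37/6 = 892903 - 37/6 = 5357381/6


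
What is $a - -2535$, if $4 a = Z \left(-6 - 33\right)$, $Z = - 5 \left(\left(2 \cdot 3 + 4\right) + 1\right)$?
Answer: $\frac{12285}{4} \approx 3071.3$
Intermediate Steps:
$Z = -55$ ($Z = - 5 \left(\left(6 + 4\right) + 1\right) = - 5 \left(10 + 1\right) = \left(-5\right) 11 = -55$)
$a = \frac{2145}{4}$ ($a = \frac{\left(-55\right) \left(-6 - 33\right)}{4} = \frac{\left(-55\right) \left(-39\right)}{4} = \frac{1}{4} \cdot 2145 = \frac{2145}{4} \approx 536.25$)
$a - -2535 = \frac{2145}{4} - -2535 = \frac{2145}{4} + 2535 = \frac{12285}{4}$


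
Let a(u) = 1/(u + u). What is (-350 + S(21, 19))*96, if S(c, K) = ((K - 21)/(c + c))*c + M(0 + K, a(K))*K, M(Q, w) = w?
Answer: -33648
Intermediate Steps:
a(u) = 1/(2*u)
S(c, K) = -10 + K/2 (S(c, K) = ((K - 21)/(c + c))*c + (1/(2*K))*K = ((-21 + K)/((2*c)))*c + ½ = ((-21 + K)*(1/(2*c)))*c + ½ = ((-21 + K)/(2*c))*c + ½ = (-21/2 + K/2) + ½ = -10 + K/2)
(-350 + S(21, 19))*96 = (-350 + (-10 + (½)*19))*96 = (-350 + (-10 + 19/2))*96 = (-350 - ½)*96 = -701/2*96 = -33648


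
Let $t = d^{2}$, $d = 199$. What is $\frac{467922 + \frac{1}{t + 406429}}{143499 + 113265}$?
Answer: $\frac{208707249661}{114524446920} \approx 1.8224$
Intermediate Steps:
$t = 39601$ ($t = 199^{2} = 39601$)
$\frac{467922 + \frac{1}{t + 406429}}{143499 + 113265} = \frac{467922 + \frac{1}{39601 + 406429}}{143499 + 113265} = \frac{467922 + \frac{1}{446030}}{256764} = \left(467922 + \frac{1}{446030}\right) \frac{1}{256764} = \frac{208707249661}{446030} \cdot \frac{1}{256764} = \frac{208707249661}{114524446920}$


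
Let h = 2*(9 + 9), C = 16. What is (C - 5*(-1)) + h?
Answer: 57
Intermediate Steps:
h = 36 (h = 2*18 = 36)
(C - 5*(-1)) + h = (16 - 5*(-1)) + 36 = (16 + 5) + 36 = 21 + 36 = 57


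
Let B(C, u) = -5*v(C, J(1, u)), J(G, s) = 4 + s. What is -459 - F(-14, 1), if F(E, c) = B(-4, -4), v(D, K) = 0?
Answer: -459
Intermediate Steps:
B(C, u) = 0 (B(C, u) = -5*0 = 0)
F(E, c) = 0
-459 - F(-14, 1) = -459 - 1*0 = -459 + 0 = -459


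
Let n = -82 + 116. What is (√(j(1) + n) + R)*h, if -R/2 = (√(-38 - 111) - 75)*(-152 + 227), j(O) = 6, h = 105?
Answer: 1181250 + 210*√10 - 15750*I*√149 ≈ 1.1819e+6 - 1.9225e+5*I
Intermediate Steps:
n = 34
R = 11250 - 150*I*√149 (R = -2*(√(-38 - 111) - 75)*(-152 + 227) = -2*(√(-149) - 75)*75 = -2*(I*√149 - 75)*75 = -2*(-75 + I*√149)*75 = -2*(-5625 + 75*I*√149) = 11250 - 150*I*√149 ≈ 11250.0 - 1831.0*I)
(√(j(1) + n) + R)*h = (√(6 + 34) + (11250 - 150*I*√149))*105 = (√40 + (11250 - 150*I*√149))*105 = (2*√10 + (11250 - 150*I*√149))*105 = (11250 + 2*√10 - 150*I*√149)*105 = 1181250 + 210*√10 - 15750*I*√149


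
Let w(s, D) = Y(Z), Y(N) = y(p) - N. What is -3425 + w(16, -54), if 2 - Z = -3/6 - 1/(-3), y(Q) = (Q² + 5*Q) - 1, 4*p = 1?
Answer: -164489/48 ≈ -3426.9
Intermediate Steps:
p = ¼ (p = (¼)*1 = ¼ ≈ 0.25000)
y(Q) = -1 + Q² + 5*Q
Z = 13/6 (Z = 2 - (-3/6 - 1/(-3)) = 2 - (-3*⅙ - 1*(-⅓)) = 2 - (-½ + ⅓) = 2 - 1*(-⅙) = 2 + ⅙ = 13/6 ≈ 2.1667)
Y(N) = 5/16 - N (Y(N) = (-1 + (¼)² + 5*(¼)) - N = (-1 + 1/16 + 5/4) - N = 5/16 - N)
w(s, D) = -89/48 (w(s, D) = 5/16 - 1*13/6 = 5/16 - 13/6 = -89/48)
-3425 + w(16, -54) = -3425 - 89/48 = -164489/48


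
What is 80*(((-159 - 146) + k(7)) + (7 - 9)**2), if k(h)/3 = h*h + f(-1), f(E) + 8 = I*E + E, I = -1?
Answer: -14240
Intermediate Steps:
f(E) = -8 (f(E) = -8 + (-E + E) = -8 + 0 = -8)
k(h) = -24 + 3*h**2 (k(h) = 3*(h*h - 8) = 3*(h**2 - 8) = 3*(-8 + h**2) = -24 + 3*h**2)
80*(((-159 - 146) + k(7)) + (7 - 9)**2) = 80*(((-159 - 146) + (-24 + 3*7**2)) + (7 - 9)**2) = 80*((-305 + (-24 + 3*49)) + (-2)**2) = 80*((-305 + (-24 + 147)) + 4) = 80*((-305 + 123) + 4) = 80*(-182 + 4) = 80*(-178) = -14240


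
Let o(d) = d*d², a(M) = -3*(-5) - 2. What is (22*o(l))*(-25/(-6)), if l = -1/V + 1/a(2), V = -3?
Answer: 1126400/177957 ≈ 6.3296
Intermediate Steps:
a(M) = 13 (a(M) = 15 - 2 = 13)
l = 16/39 (l = -1/(-3) + 1/13 = -1*(-⅓) + 1*(1/13) = ⅓ + 1/13 = 16/39 ≈ 0.41026)
o(d) = d³
(22*o(l))*(-25/(-6)) = (22*(16/39)³)*(-25/(-6)) = (22*(4096/59319))*(-25*(-⅙)) = (90112/59319)*(25/6) = 1126400/177957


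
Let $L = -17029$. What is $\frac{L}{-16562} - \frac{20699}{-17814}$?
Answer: $\frac{161542861}{73758867} \approx 2.1901$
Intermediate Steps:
$\frac{L}{-16562} - \frac{20699}{-17814} = - \frac{17029}{-16562} - \frac{20699}{-17814} = \left(-17029\right) \left(- \frac{1}{16562}\right) - - \frac{20699}{17814} = \frac{17029}{16562} + \frac{20699}{17814} = \frac{161542861}{73758867}$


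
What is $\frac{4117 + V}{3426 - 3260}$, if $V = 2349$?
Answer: $\frac{3233}{83} \approx 38.952$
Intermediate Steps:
$\frac{4117 + V}{3426 - 3260} = \frac{4117 + 2349}{3426 - 3260} = \frac{6466}{166} = 6466 \cdot \frac{1}{166} = \frac{3233}{83}$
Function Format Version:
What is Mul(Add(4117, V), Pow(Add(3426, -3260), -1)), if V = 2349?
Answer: Rational(3233, 83) ≈ 38.952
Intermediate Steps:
Mul(Add(4117, V), Pow(Add(3426, -3260), -1)) = Mul(Add(4117, 2349), Pow(Add(3426, -3260), -1)) = Mul(6466, Pow(166, -1)) = Mul(6466, Rational(1, 166)) = Rational(3233, 83)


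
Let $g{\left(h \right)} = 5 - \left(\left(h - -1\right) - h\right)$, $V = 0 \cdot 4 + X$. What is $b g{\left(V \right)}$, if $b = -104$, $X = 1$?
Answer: $-416$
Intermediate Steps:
$V = 1$ ($V = 0 \cdot 4 + 1 = 0 + 1 = 1$)
$g{\left(h \right)} = 4$ ($g{\left(h \right)} = 5 - \left(\left(h + 1\right) - h\right) = 5 - \left(\left(1 + h\right) - h\right) = 5 - 1 = 4$)
$b g{\left(V \right)} = \left(-104\right) 4 = -416$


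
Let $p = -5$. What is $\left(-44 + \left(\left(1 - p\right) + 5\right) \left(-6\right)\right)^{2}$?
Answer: $12100$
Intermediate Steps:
$\left(-44 + \left(\left(1 - p\right) + 5\right) \left(-6\right)\right)^{2} = \left(-44 + \left(\left(1 - -5\right) + 5\right) \left(-6\right)\right)^{2} = \left(-44 + \left(\left(1 + 5\right) + 5\right) \left(-6\right)\right)^{2} = \left(-44 + \left(6 + 5\right) \left(-6\right)\right)^{2} = \left(-44 + 11 \left(-6\right)\right)^{2} = \left(-44 - 66\right)^{2} = \left(-110\right)^{2} = 12100$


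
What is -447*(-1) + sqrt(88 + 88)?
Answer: 447 + 4*sqrt(11) ≈ 460.27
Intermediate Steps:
-447*(-1) + sqrt(88 + 88) = 447 + sqrt(176) = 447 + 4*sqrt(11)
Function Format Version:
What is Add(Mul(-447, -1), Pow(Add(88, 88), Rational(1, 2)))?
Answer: Add(447, Mul(4, Pow(11, Rational(1, 2)))) ≈ 460.27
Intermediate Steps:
Add(Mul(-447, -1), Pow(Add(88, 88), Rational(1, 2))) = Add(447, Pow(176, Rational(1, 2))) = Add(447, Mul(4, Pow(11, Rational(1, 2))))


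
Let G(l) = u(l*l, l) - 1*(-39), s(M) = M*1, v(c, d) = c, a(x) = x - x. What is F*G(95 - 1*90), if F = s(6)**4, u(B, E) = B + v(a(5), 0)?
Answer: 82944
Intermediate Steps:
a(x) = 0
u(B, E) = B (u(B, E) = B + 0 = B)
s(M) = M
G(l) = 39 + l**2 (G(l) = l*l - 1*(-39) = l**2 + 39 = 39 + l**2)
F = 1296 (F = 6**4 = 1296)
F*G(95 - 1*90) = 1296*(39 + (95 - 1*90)**2) = 1296*(39 + (95 - 90)**2) = 1296*(39 + 5**2) = 1296*(39 + 25) = 1296*64 = 82944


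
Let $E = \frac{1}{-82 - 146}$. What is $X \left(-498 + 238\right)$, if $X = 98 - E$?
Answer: $- \frac{1452425}{57} \approx -25481.0$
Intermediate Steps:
$E = - \frac{1}{228}$ ($E = \frac{1}{-228} = - \frac{1}{228} \approx -0.004386$)
$X = \frac{22345}{228}$ ($X = 98 - - \frac{1}{228} = 98 + \frac{1}{228} = \frac{22345}{228} \approx 98.004$)
$X \left(-498 + 238\right) = \frac{22345 \left(-498 + 238\right)}{228} = \frac{22345}{228} \left(-260\right) = - \frac{1452425}{57}$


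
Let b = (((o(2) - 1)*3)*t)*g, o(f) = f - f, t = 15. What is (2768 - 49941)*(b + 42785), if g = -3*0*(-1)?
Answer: -2018296805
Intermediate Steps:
o(f) = 0
g = 0 (g = 0*(-1) = 0)
b = 0 (b = (((0 - 1)*3)*15)*0 = (-1*3*15)*0 = -3*15*0 = -45*0 = 0)
(2768 - 49941)*(b + 42785) = (2768 - 49941)*(0 + 42785) = -47173*42785 = -2018296805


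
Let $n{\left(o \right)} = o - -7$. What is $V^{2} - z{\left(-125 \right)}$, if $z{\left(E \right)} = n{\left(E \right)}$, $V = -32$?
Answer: $1142$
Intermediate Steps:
$n{\left(o \right)} = 7 + o$ ($n{\left(o \right)} = o + 7 = 7 + o$)
$z{\left(E \right)} = 7 + E$
$V^{2} - z{\left(-125 \right)} = \left(-32\right)^{2} - \left(7 - 125\right) = 1024 - -118 = 1024 + 118 = 1142$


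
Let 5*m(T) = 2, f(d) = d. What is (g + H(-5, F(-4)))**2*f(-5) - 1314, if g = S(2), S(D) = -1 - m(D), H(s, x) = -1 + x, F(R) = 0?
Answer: -6714/5 ≈ -1342.8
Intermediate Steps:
m(T) = 2/5 (m(T) = (1/5)*2 = 2/5)
S(D) = -7/5 (S(D) = -1 - 1*2/5 = -1 - 2/5 = -7/5)
g = -7/5 ≈ -1.4000
(g + H(-5, F(-4)))**2*f(-5) - 1314 = (-7/5 + (-1 + 0))**2*(-5) - 1314 = (-7/5 - 1)**2*(-5) - 1314 = (-12/5)**2*(-5) - 1314 = (144/25)*(-5) - 1314 = -144/5 - 1314 = -6714/5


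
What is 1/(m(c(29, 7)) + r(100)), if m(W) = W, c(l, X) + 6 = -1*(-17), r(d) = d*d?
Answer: 1/10011 ≈ 9.9890e-5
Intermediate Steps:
r(d) = d²
c(l, X) = 11 (c(l, X) = -6 - 1*(-17) = -6 + 17 = 11)
1/(m(c(29, 7)) + r(100)) = 1/(11 + 100²) = 1/(11 + 10000) = 1/10011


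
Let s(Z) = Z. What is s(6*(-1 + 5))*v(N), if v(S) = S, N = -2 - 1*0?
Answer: -48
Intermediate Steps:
N = -2 (N = -2 + 0 = -2)
s(6*(-1 + 5))*v(N) = (6*(-1 + 5))*(-2) = (6*4)*(-2) = 24*(-2) = -48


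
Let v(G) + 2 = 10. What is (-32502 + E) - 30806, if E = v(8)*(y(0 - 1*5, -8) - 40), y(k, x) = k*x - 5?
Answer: -63348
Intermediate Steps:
v(G) = 8 (v(G) = -2 + 10 = 8)
y(k, x) = -5 + k*x
E = -40 (E = 8*((-5 + (0 - 1*5)*(-8)) - 40) = 8*((-5 + (0 - 5)*(-8)) - 40) = 8*((-5 - 5*(-8)) - 40) = 8*((-5 + 40) - 40) = 8*(35 - 40) = 8*(-5) = -40)
(-32502 + E) - 30806 = (-32502 - 40) - 30806 = -32542 - 30806 = -63348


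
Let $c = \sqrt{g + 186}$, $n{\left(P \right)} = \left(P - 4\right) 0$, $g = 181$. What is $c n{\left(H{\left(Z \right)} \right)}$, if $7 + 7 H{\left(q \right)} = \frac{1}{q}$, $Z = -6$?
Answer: $0$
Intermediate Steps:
$H{\left(q \right)} = -1 + \frac{1}{7 q}$
$n{\left(P \right)} = 0$ ($n{\left(P \right)} = \left(-4 + P\right) 0 = 0$)
$c = \sqrt{367}$ ($c = \sqrt{181 + 186} = \sqrt{367} \approx 19.157$)
$c n{\left(H{\left(Z \right)} \right)} = \sqrt{367} \cdot 0 = 0$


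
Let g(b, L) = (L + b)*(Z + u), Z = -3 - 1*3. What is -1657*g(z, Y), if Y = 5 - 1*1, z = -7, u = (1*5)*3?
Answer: 44739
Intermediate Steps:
u = 15 (u = 5*3 = 15)
Z = -6 (Z = -3 - 3 = -6)
Y = 4 (Y = 5 - 1 = 4)
g(b, L) = 9*L + 9*b (g(b, L) = (L + b)*(-6 + 15) = (L + b)*9 = 9*L + 9*b)
-1657*g(z, Y) = -1657*(9*4 + 9*(-7)) = -1657*(36 - 63) = -1657*(-27) = 44739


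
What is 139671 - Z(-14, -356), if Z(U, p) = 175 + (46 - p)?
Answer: 139094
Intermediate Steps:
Z(U, p) = 221 - p
139671 - Z(-14, -356) = 139671 - (221 - 1*(-356)) = 139671 - (221 + 356) = 139671 - 1*577 = 139671 - 577 = 139094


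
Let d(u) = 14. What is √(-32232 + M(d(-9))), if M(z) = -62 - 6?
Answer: 10*I*√323 ≈ 179.72*I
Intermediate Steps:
M(z) = -68
√(-32232 + M(d(-9))) = √(-32232 - 68) = √(-32300) = 10*I*√323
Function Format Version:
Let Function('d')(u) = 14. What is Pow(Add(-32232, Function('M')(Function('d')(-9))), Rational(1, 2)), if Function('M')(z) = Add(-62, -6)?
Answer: Mul(10, I, Pow(323, Rational(1, 2))) ≈ Mul(179.72, I)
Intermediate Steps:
Function('M')(z) = -68
Pow(Add(-32232, Function('M')(Function('d')(-9))), Rational(1, 2)) = Pow(Add(-32232, -68), Rational(1, 2)) = Pow(-32300, Rational(1, 2)) = Mul(10, I, Pow(323, Rational(1, 2)))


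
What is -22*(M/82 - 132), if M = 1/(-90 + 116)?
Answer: 3095653/1066 ≈ 2904.0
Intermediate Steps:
M = 1/26 ≈ 0.038462
-22*(M/82 - 132) = -22*((1/26)/82 - 132) = -22*((1/26)*(1/82) - 132) = -22*(1/2132 - 132) = -22*(-281423/2132) = 3095653/1066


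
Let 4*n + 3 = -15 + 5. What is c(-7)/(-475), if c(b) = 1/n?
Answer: 4/6175 ≈ 0.00064777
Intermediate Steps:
n = -13/4 (n = -¾ + (-15 + 5)/4 = -¾ + (¼)*(-10) = -¾ - 5/2 = -13/4 ≈ -3.2500)
c(b) = -4/13 (c(b) = 1/(-13/4) = -4/13)
c(-7)/(-475) = -4/13/(-475) = -4/13*(-1/475) = 4/6175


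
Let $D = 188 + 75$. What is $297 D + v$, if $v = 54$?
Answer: $78165$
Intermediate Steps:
$D = 263$
$297 D + v = 297 \cdot 263 + 54 = 78111 + 54 = 78165$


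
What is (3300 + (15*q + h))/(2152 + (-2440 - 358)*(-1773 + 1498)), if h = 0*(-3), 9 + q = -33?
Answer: 1335/385801 ≈ 0.0034603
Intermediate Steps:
q = -42 (q = -9 - 33 = -42)
h = 0
(3300 + (15*q + h))/(2152 + (-2440 - 358)*(-1773 + 1498)) = (3300 + (15*(-42) + 0))/(2152 + (-2440 - 358)*(-1773 + 1498)) = (3300 + (-630 + 0))/(2152 - 2798*(-275)) = (3300 - 630)/(2152 + 769450) = 2670/771602 = 2670*(1/771602) = 1335/385801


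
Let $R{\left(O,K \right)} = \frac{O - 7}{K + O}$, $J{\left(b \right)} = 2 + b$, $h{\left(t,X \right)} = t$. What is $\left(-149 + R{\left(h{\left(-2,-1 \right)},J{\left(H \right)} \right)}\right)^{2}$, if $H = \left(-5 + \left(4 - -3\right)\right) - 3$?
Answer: $19600$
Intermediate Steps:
$H = -1$ ($H = \left(-5 + \left(4 + 3\right)\right) - 3 = \left(-5 + 7\right) - 3 = 2 - 3 = -1$)
$R{\left(O,K \right)} = \frac{-7 + O}{K + O}$
$\left(-149 + R{\left(h{\left(-2,-1 \right)},J{\left(H \right)} \right)}\right)^{2} = \left(-149 + \frac{-7 - 2}{\left(2 - 1\right) - 2}\right)^{2} = \left(-149 + \frac{1}{1 - 2} \left(-9\right)\right)^{2} = \left(-149 + \frac{1}{-1} \left(-9\right)\right)^{2} = \left(-149 - -9\right)^{2} = \left(-149 + 9\right)^{2} = \left(-140\right)^{2} = 19600$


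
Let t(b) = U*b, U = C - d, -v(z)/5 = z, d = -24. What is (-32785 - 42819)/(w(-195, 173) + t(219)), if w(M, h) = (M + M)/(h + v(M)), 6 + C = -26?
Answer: 43396696/1005843 ≈ 43.145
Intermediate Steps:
C = -32 (C = -6 - 26 = -32)
v(z) = -5*z
U = -8 (U = -32 - 1*(-24) = -32 + 24 = -8)
t(b) = -8*b
w(M, h) = 2*M/(h - 5*M) (w(M, h) = (M + M)/(h - 5*M) = (2*M)/(h - 5*M) = 2*M/(h - 5*M))
(-32785 - 42819)/(w(-195, 173) + t(219)) = (-32785 - 42819)/(2*(-195)/(173 - 5*(-195)) - 8*219) = -75604/(2*(-195)/(173 + 975) - 1752) = -75604/(2*(-195)/1148 - 1752) = -75604/(2*(-195)*(1/1148) - 1752) = -75604/(-195/574 - 1752) = -75604/(-1005843/574) = -75604*(-574/1005843) = 43396696/1005843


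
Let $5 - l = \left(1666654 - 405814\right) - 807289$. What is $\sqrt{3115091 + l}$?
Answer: $\sqrt{2661545} \approx 1631.4$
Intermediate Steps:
$l = -453546$ ($l = 5 - \left(\left(1666654 - 405814\right) - 807289\right) = 5 - \left(1260840 - 807289\right) = 5 - 453551 = -453546$)
$\sqrt{3115091 + l} = \sqrt{3115091 - 453546} = \sqrt{2661545}$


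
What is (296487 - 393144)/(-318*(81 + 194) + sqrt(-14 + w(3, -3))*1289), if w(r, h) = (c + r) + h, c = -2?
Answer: 145735425/132311842 + 4296237*I/66155921 ≈ 1.1015 + 0.064941*I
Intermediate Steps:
w(r, h) = -2 + h + r (w(r, h) = (-2 + r) + h = -2 + h + r)
(296487 - 393144)/(-318*(81 + 194) + sqrt(-14 + w(3, -3))*1289) = (296487 - 393144)/(-318*(81 + 194) + sqrt(-14 + (-2 - 3 + 3))*1289) = -96657/(-318*275 + sqrt(-14 - 2)*1289) = -96657/(-87450 + sqrt(-16)*1289) = -96657/(-87450 + (4*I)*1289) = -96657*(-87450 - 5156*I)/7674086836 = -3333*(-87450 - 5156*I)/264623684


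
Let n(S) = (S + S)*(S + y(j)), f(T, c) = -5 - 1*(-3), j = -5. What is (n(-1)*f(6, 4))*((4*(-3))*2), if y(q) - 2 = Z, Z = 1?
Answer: -192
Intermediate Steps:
y(q) = 3 (y(q) = 2 + 1 = 3)
f(T, c) = -2 (f(T, c) = -5 + 3 = -2)
n(S) = 2*S*(3 + S) (n(S) = (S + S)*(S + 3) = (2*S)*(3 + S) = 2*S*(3 + S))
(n(-1)*f(6, 4))*((4*(-3))*2) = ((2*(-1)*(3 - 1))*(-2))*((4*(-3))*2) = ((2*(-1)*2)*(-2))*(-12*2) = -4*(-2)*(-24) = 8*(-24) = -192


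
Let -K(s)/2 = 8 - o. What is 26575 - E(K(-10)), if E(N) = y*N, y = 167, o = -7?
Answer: 31585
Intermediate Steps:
K(s) = -30 (K(s) = -2*(8 - 1*(-7)) = -2*(8 + 7) = -2*15 = -30)
E(N) = 167*N
26575 - E(K(-10)) = 26575 - 167*(-30) = 26575 - 1*(-5010) = 26575 + 5010 = 31585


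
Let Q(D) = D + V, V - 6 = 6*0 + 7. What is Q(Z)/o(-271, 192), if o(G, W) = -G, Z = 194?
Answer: 207/271 ≈ 0.76384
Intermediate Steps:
V = 13 (V = 6 + (6*0 + 7) = 6 + (0 + 7) = 6 + 7 = 13)
Q(D) = 13 + D (Q(D) = D + 13 = 13 + D)
Q(Z)/o(-271, 192) = (13 + 194)/((-1*(-271))) = 207/271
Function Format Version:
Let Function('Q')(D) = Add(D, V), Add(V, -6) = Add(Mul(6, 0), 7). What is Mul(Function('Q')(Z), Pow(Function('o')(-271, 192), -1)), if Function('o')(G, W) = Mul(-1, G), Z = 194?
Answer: Rational(207, 271) ≈ 0.76384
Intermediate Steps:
V = 13 (V = Add(6, Add(Mul(6, 0), 7)) = Add(6, Add(0, 7)) = Add(6, 7) = 13)
Function('Q')(D) = Add(13, D) (Function('Q')(D) = Add(D, 13) = Add(13, D))
Mul(Function('Q')(Z), Pow(Function('o')(-271, 192), -1)) = Mul(Add(13, 194), Pow(Mul(-1, -271), -1)) = Mul(207, Pow(271, -1)) = Mul(207, Rational(1, 271)) = Rational(207, 271)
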